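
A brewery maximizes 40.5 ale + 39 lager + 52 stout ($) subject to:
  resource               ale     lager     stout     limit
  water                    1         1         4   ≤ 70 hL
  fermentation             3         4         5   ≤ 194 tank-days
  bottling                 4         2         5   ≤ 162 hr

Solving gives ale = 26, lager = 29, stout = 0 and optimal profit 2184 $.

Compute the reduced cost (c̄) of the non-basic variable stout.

At the optimum: water uses 55 of 70 (slack = 15); fermentation uses 194 of 194 (binding); bottling uses 162 of 162 (binding).
Since water is not tight, its dual is 0.
The binding rows give the dual system: 3·y_fermentation + 4·y_bottling = 40.5 and 4·y_fermentation + 2·y_bottling = 39.
This yields shadow prices y_fermentation = 7.5, y_bottling = 4.5.
Reduced cost of stout: c₃ − yᵀa₃ = 52 − (7.5·5 + 4.5·5) = 52 − 60 = -8.

-8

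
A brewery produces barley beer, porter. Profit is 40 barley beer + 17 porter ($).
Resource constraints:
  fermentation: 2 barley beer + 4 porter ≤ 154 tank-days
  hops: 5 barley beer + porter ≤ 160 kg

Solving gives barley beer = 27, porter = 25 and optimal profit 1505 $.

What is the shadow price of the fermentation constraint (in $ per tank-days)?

2.5

Both fermentation and hops are binding at x*.
The binding rows give the dual system: 2·y_fermentation + 5·y_hops = 40 and 4·y_fermentation + 1·y_hops = 17.
Solving: y_fermentation = 2.5, y_hops = 7.
Shadow price of fermentation = 2.5.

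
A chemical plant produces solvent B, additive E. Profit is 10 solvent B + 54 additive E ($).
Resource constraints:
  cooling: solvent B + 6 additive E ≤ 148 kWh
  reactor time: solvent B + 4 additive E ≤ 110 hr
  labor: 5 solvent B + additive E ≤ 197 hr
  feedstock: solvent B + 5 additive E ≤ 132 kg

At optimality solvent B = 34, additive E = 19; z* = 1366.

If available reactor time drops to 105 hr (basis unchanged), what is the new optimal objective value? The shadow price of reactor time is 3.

Δb = -5, so new z* = 1366 + (3)·(-5) = 1366 − 15 = 1351.

1351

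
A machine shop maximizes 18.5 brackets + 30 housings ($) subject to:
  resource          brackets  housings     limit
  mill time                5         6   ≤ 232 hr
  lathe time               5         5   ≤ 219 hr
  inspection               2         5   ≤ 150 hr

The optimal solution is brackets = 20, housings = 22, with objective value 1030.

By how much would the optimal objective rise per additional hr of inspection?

Check each constraint at x*: mill time 232/232 (tight); lathe time 210/219 (slack 9); inspection 150/150 (tight).
Since lathe time is not tight, its dual is 0.
The binding rows give the dual system: 5·y_mill time + 2·y_inspection = 18.5 and 6·y_mill time + 5·y_inspection = 30.
This yields shadow prices y_mill time = 2.5, y_inspection = 3.
Shadow price of inspection = 3.

3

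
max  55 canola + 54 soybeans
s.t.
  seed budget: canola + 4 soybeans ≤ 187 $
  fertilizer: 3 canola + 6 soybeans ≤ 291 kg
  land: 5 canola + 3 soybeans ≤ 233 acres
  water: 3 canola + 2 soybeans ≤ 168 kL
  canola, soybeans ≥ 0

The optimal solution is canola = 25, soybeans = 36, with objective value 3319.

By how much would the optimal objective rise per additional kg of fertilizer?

Binding: fertilizer and land. Non-binding: seed budget (18 unused), water (21 unused).
Slack constraints have shadow price 0 (complementary slackness).
The binding rows give the dual system: 3·y_fertilizer + 5·y_land = 55 and 6·y_fertilizer + 3·y_land = 54.
This yields shadow prices y_fertilizer = 5, y_land = 8.
Shadow price of fertilizer = 5.

5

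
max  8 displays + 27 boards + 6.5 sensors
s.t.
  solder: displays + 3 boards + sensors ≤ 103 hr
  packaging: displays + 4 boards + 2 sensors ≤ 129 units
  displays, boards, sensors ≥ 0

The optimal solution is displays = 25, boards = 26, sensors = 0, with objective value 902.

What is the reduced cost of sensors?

-4.5

Both solder and packaging are binding at x*.
Dual feasibility on the basic columns requires 1·y_solder + 1·y_packaging = 8, 3·y_solder + 4·y_packaging = 27.
Solving: y_solder = 5, y_packaging = 3.
Reduced cost of sensors: c₃ − yᵀa₃ = 6.5 − (5·1 + 3·2) = 6.5 − 11 = -4.5.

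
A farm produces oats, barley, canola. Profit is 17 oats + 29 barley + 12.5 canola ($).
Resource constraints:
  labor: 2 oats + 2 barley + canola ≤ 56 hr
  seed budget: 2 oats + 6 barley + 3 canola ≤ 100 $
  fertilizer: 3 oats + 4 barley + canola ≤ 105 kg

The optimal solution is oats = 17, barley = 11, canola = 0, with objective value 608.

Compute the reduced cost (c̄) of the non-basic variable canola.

-2

Binding: labor and seed budget. Non-binding: fertilizer (10 unused).
By complementary slackness, y = 0 for the non-binding constraint.
Dual feasibility on the basic columns requires 2·y_labor + 2·y_seed budget = 17, 2·y_labor + 6·y_seed budget = 29.
Solving: y_labor = 5.5, y_seed budget = 3.
Reduced cost of canola: c₃ − yᵀa₃ = 12.5 − (5.5·1 + 3·3) = 12.5 − 14.5 = -2.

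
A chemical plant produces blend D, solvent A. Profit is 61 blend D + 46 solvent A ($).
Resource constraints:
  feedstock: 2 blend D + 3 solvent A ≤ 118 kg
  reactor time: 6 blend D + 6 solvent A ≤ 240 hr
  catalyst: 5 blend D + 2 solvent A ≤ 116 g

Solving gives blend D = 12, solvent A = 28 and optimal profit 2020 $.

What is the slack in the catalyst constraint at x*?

catalyst used = 5·12 + 2·28 = 116; slack = 116 − 116 = 0.

0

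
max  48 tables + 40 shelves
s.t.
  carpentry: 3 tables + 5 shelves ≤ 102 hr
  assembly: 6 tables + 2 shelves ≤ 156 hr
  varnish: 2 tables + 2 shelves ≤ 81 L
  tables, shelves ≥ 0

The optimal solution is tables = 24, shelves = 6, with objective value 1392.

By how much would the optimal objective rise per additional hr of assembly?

Binding: carpentry and assembly. Non-binding: varnish (21 unused).
Slack constraints have shadow price 0 (complementary slackness).
The binding rows give the dual system: 3·y_carpentry + 6·y_assembly = 48 and 5·y_carpentry + 2·y_assembly = 40.
Solving: y_carpentry = 6, y_assembly = 5.
Shadow price of assembly = 5.

5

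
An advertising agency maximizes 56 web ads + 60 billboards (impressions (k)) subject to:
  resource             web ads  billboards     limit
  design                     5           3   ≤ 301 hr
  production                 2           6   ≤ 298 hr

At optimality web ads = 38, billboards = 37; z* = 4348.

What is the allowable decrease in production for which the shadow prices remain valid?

Binding constraints: design, production. The basis is B = [[5,3],[2,6]] with det 24.
Per unit decrease in production, x* moves by d = (0.125, -0.2083).
The basis stays optimal until billboards reaches 0; allowable decrease = 177.6 hr.

177.6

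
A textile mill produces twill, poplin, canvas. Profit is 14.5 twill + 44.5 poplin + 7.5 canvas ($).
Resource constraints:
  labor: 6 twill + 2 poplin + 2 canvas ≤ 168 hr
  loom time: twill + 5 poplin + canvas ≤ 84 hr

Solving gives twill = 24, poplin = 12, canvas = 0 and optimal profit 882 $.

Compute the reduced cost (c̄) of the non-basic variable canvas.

Both labor and loom time are binding at x*.
Dual feasibility on the basic columns requires 6·y_labor + 1·y_loom time = 14.5, 2·y_labor + 5·y_loom time = 44.5.
Solving: y_labor = 1, y_loom time = 8.5.
Reduced cost of canvas: c₃ − yᵀa₃ = 7.5 − (1·2 + 8.5·1) = 7.5 − 10.5 = -3.

-3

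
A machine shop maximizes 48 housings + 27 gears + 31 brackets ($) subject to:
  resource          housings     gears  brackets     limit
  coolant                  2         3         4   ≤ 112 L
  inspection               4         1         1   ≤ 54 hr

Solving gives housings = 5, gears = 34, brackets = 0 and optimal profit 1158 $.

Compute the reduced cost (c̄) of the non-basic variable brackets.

-2

At the optimum: coolant uses 112 of 112 (binding); inspection uses 54 of 54 (binding).
Dual feasibility on the basic columns requires 2·y_coolant + 4·y_inspection = 48, 3·y_coolant + 1·y_inspection = 27.
This yields shadow prices y_coolant = 6, y_inspection = 9.
Reduced cost of brackets: c₃ − yᵀa₃ = 31 − (6·4 + 9·1) = 31 − 33 = -2.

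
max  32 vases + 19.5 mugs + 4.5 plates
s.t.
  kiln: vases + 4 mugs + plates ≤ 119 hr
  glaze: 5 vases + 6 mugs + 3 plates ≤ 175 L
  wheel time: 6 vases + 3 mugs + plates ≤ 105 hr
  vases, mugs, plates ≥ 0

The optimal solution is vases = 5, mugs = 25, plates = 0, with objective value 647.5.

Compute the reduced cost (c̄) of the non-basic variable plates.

-3

Binding: glaze and wheel time. Non-binding: kiln (14 unused).
Slack constraints have shadow price 0 (complementary slackness).
The binding rows give the dual system: 5·y_glaze + 6·y_wheel time = 32 and 6·y_glaze + 3·y_wheel time = 19.5.
This yields shadow prices y_glaze = 1, y_wheel time = 4.5.
Reduced cost of plates: c₃ − yᵀa₃ = 4.5 − (1·3 + 4.5·1) = 4.5 − 7.5 = -3.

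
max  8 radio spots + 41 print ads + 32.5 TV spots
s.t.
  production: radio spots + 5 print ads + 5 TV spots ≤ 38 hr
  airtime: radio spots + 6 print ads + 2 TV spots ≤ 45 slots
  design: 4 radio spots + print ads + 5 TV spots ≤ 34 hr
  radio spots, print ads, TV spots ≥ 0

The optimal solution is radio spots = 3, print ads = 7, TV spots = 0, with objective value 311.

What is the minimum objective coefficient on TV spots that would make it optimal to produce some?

At the optimum: production uses 38 of 38 (binding); airtime uses 45 of 45 (binding); design uses 19 of 34 (slack = 15).
Slack constraints have shadow price 0 (complementary slackness).
Dual feasibility on the basic columns requires 1·y_production + 1·y_airtime = 8, 5·y_production + 6·y_airtime = 41.
Solving: y_production = 7, y_airtime = 1.
TV spots enters the basis when its profit ≥ yᵀa₃ = 7·5 + 1·2 = 37.

37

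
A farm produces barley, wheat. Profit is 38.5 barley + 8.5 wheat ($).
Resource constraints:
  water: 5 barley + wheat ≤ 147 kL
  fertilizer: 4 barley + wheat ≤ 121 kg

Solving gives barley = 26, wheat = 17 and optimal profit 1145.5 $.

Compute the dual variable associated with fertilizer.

Check each constraint at x*: water 147/147 (tight); fertilizer 121/121 (tight).
Dual feasibility on the basic columns requires 5·y_water + 4·y_fertilizer = 38.5, 1·y_water + 1·y_fertilizer = 8.5.
→ y_water = 4.5 and y_fertilizer = 4.
Shadow price of fertilizer = 4.

4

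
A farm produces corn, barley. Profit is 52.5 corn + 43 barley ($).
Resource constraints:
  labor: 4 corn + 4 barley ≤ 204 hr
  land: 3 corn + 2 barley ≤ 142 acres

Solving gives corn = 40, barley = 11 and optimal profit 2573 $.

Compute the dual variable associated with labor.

6

At the optimum: labor uses 204 of 204 (binding); land uses 142 of 142 (binding).
From A_Bᵀ y = c: 4·y_labor + 3·y_land = 52.5; 4·y_labor + 2·y_land = 43.
→ y_labor = 6 and y_land = 9.5.
Shadow price of labor = 6.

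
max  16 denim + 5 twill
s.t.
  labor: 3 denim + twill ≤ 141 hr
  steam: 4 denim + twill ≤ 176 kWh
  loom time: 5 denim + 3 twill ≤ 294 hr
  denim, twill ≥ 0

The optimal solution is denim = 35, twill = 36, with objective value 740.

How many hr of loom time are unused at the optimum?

11

loom time used = 5·35 + 3·36 = 283; slack = 294 − 283 = 11.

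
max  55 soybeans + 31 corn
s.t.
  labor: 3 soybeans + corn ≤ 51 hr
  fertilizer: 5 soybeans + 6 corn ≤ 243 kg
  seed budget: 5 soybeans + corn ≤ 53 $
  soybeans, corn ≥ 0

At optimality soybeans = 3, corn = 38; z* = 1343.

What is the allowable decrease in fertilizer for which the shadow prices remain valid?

Binding constraints: fertilizer, seed budget. The basis is B = [[5,6],[5,1]] with det -25.
Per unit decrease in fertilizer, x* moves by d = (0.04, -0.2).
The basis stays optimal until corn reaches 0; allowable decrease = 190 kg.

190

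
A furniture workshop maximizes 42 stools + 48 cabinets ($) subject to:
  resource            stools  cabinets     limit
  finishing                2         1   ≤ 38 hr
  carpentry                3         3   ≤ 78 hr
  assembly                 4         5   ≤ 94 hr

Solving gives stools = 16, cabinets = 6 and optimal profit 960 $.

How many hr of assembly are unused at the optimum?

0

assembly used = 4·16 + 5·6 = 94; slack = 94 − 94 = 0.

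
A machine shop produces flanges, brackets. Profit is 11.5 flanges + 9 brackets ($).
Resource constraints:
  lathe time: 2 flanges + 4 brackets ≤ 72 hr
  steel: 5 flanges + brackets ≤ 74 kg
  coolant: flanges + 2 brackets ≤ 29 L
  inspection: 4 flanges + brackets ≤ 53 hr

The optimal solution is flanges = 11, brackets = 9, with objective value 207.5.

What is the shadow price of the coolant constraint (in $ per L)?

Check each constraint at x*: lathe time 58/72 (slack 14); steel 64/74 (slack 10); coolant 29/29 (tight); inspection 53/53 (tight).
Slack constraints have shadow price 0 (complementary slackness).
From A_Bᵀ y = c: 1·y_coolant + 4·y_inspection = 11.5; 2·y_coolant + 1·y_inspection = 9.
This yields shadow prices y_coolant = 3.5, y_inspection = 2.
Shadow price of coolant = 3.5.

3.5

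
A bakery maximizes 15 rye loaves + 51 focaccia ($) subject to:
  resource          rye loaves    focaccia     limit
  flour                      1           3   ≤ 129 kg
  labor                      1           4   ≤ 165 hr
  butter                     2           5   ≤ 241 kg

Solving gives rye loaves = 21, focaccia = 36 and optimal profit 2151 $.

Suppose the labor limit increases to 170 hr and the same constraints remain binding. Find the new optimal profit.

2181

At the optimum: flour uses 129 of 129 (binding); labor uses 165 of 165 (binding); butter uses 222 of 241 (slack = 19).
Since butter is not tight, its dual is 0.
From A_Bᵀ y = c: 1·y_flour + 1·y_labor = 15; 3·y_flour + 4·y_labor = 51.
Solving: y_flour = 9, y_labor = 6.
Δz = y_labor·Δb = 6 × (5) = 30, so new z* = 2151 + 30 = 2181.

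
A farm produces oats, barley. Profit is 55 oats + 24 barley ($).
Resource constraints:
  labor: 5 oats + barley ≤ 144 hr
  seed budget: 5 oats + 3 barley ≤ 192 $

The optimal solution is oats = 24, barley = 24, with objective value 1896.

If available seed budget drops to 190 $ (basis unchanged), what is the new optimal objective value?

1883

Both labor and seed budget are binding at x*.
Dual feasibility on the basic columns requires 5·y_labor + 5·y_seed budget = 55, 1·y_labor + 3·y_seed budget = 24.
This yields shadow prices y_labor = 4.5, y_seed budget = 6.5.
Δz = y_seed budget·Δb = 6.5 × (-2) = -13, so new z* = 1896 − 13 = 1883.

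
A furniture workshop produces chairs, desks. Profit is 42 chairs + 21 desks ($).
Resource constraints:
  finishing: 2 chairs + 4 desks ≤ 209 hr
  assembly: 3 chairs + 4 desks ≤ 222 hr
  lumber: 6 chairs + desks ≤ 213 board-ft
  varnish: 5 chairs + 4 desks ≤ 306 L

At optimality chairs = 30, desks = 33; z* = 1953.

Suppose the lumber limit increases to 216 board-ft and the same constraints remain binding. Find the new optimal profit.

At the optimum: finishing uses 192 of 209 (slack = 17); assembly uses 222 of 222 (binding); lumber uses 213 of 213 (binding); varnish uses 282 of 306 (slack = 24).
By complementary slackness, y = 0 for the non-binding constraints.
From A_Bᵀ y = c: 3·y_assembly + 6·y_lumber = 42; 4·y_assembly + 1·y_lumber = 21.
This yields shadow prices y_assembly = 4, y_lumber = 5.
Δz = y_lumber·Δb = 5 × (3) = 15, so new z* = 1953 + 15 = 1968.

1968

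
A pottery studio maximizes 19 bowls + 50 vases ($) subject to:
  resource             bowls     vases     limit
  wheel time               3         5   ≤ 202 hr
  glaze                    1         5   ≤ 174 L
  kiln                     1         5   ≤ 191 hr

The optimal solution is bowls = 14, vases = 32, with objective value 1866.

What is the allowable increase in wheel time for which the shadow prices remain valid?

320

Binding constraints: wheel time, glaze. The basis is B = [[3,5],[1,5]] with det 10.
Per unit increase in wheel time, x* moves by d = (0.5, -0.1).
The basis stays optimal until vases reaches 0; allowable increase = 320 hr.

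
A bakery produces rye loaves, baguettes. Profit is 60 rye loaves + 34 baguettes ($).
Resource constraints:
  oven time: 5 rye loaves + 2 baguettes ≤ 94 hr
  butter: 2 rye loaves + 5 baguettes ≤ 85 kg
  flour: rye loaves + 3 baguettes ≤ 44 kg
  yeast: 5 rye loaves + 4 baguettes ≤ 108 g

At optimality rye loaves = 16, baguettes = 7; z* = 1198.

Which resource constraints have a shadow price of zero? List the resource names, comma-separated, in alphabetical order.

butter, flour

oven time: 94/94 (binding)
butter: 67/85 (slack 18)
flour: 37/44 (slack 7)
yeast: 108/108 (binding)
By complementary slackness, a constraint with positive slack has shadow price 0 → butter, flour.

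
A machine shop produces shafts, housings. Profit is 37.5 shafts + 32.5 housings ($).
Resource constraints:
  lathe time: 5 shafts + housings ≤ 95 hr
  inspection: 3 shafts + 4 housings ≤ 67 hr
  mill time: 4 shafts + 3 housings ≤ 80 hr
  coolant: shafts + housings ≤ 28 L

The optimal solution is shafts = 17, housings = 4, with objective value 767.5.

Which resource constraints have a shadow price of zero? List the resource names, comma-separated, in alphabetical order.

coolant, lathe time

lathe time: 89/95 (slack 6)
inspection: 67/67 (binding)
mill time: 80/80 (binding)
coolant: 21/28 (slack 7)
By complementary slackness, a constraint with positive slack has shadow price 0 → coolant, lathe time.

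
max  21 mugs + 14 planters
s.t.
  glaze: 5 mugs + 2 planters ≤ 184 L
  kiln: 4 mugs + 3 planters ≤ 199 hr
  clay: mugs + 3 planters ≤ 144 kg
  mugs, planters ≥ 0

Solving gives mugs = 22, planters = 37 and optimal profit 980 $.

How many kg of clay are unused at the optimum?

clay used = 1·22 + 3·37 = 133; slack = 144 − 133 = 11.

11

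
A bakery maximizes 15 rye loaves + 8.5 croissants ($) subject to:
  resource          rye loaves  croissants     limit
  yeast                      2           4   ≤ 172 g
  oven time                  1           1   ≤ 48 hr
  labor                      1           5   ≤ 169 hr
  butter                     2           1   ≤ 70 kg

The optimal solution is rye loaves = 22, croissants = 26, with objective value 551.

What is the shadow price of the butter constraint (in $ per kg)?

6.5

At the optimum: yeast uses 148 of 172 (slack = 24); oven time uses 48 of 48 (binding); labor uses 152 of 169 (slack = 17); butter uses 70 of 70 (binding).
By complementary slackness, y = 0 for the non-binding constraints.
From A_Bᵀ y = c: 1·y_oven time + 2·y_butter = 15; 1·y_oven time + 1·y_butter = 8.5.
Solving: y_oven time = 2, y_butter = 6.5.
Shadow price of butter = 6.5.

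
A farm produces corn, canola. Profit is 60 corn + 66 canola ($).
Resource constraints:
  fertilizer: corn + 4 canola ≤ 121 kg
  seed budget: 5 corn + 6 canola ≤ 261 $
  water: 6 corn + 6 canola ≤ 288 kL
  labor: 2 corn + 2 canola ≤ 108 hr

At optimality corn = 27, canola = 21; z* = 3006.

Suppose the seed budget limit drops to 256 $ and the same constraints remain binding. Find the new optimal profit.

2976

Binding: seed budget and water. Non-binding: fertilizer (10 unused), labor (12 unused).
By complementary slackness, y = 0 for the non-binding constraints.
From A_Bᵀ y = c: 5·y_seed budget + 6·y_water = 60; 6·y_seed budget + 6·y_water = 66.
→ y_seed budget = 6 and y_water = 5.
Δz = y_seed budget·Δb = 6 × (-5) = -30, so new z* = 3006 − 30 = 2976.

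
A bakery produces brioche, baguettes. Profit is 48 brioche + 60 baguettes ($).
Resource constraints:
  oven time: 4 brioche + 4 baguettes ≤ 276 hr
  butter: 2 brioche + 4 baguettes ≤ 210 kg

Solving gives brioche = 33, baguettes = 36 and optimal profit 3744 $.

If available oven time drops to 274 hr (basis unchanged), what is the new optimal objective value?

Both oven time and butter are binding at x*.
From A_Bᵀ y = c: 4·y_oven time + 2·y_butter = 48; 4·y_oven time + 4·y_butter = 60.
Solving: y_oven time = 9, y_butter = 6.
Δz = y_oven time·Δb = 9 × (-2) = -18, so new z* = 3744 − 18 = 3726.

3726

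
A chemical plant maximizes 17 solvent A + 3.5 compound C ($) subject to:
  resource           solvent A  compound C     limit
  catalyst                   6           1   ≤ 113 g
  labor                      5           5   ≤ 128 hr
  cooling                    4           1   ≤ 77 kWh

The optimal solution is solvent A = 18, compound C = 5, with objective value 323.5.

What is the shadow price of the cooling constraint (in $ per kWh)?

At the optimum: catalyst uses 113 of 113 (binding); labor uses 115 of 128 (slack = 13); cooling uses 77 of 77 (binding).
By complementary slackness, y = 0 for the non-binding constraint.
Dual feasibility on the basic columns requires 6·y_catalyst + 4·y_cooling = 17, 1·y_catalyst + 1·y_cooling = 3.5.
Solving: y_catalyst = 1.5, y_cooling = 2.
Shadow price of cooling = 2.

2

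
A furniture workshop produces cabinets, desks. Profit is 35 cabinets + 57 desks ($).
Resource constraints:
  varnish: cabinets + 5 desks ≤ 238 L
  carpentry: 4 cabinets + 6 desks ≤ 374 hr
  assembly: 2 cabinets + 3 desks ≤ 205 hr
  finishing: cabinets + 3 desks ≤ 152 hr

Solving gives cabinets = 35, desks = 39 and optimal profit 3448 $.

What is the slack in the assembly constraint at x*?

18

assembly used = 2·35 + 3·39 = 187; slack = 205 − 187 = 18.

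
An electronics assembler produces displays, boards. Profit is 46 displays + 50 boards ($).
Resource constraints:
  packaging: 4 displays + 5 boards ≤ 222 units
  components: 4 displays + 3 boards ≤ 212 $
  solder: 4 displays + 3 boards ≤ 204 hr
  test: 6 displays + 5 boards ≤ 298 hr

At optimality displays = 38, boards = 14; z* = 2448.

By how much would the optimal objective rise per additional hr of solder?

Binding: packaging and test. Non-binding: components (18 unused), solder (10 unused).
Since components, solder are not tight, their duals are 0.
From A_Bᵀ y = c: 4·y_packaging + 6·y_test = 46; 5·y_packaging + 5·y_test = 50.
→ y_packaging = 7 and y_test = 3.
Shadow price of solder = 0.

0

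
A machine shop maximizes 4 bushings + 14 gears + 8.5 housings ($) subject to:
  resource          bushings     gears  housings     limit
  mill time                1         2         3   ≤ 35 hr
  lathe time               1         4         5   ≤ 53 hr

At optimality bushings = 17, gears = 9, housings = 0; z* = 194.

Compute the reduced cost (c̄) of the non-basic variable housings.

-9.5

At the optimum: mill time uses 35 of 35 (binding); lathe time uses 53 of 53 (binding).
From A_Bᵀ y = c: 1·y_mill time + 1·y_lathe time = 4; 2·y_mill time + 4·y_lathe time = 14.
Solving: y_mill time = 1, y_lathe time = 3.
Reduced cost of housings: c₃ − yᵀa₃ = 8.5 − (1·3 + 3·5) = 8.5 − 18 = -9.5.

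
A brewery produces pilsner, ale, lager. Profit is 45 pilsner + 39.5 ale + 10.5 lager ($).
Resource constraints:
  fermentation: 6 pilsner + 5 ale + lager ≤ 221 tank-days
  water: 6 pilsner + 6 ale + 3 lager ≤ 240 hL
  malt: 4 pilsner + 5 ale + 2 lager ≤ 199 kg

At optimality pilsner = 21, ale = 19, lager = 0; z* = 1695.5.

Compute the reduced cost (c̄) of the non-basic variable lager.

Check each constraint at x*: fermentation 221/221 (tight); water 240/240 (tight); malt 179/199 (slack 20).
Since malt is not tight, its dual is 0.
From A_Bᵀ y = c: 6·y_fermentation + 6·y_water = 45; 5·y_fermentation + 6·y_water = 39.5.
This yields shadow prices y_fermentation = 5.5, y_water = 2.
Reduced cost of lager: c₃ − yᵀa₃ = 10.5 − (5.5·1 + 2·3) = 10.5 − 11.5 = -1.

-1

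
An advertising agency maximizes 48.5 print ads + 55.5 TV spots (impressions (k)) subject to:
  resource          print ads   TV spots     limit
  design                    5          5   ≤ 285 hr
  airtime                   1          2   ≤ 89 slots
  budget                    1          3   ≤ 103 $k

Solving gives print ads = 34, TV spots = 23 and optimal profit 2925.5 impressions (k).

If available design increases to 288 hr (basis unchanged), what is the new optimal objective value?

Check each constraint at x*: design 285/285 (tight); airtime 80/89 (slack 9); budget 103/103 (tight).
Since airtime is not tight, its dual is 0.
From A_Bᵀ y = c: 5·y_design + 1·y_budget = 48.5; 5·y_design + 3·y_budget = 55.5.
→ y_design = 9 and y_budget = 3.5.
Δz = y_design·Δb = 9 × (3) = 27, so new z* = 2925.5 + 27 = 2952.5.

2952.5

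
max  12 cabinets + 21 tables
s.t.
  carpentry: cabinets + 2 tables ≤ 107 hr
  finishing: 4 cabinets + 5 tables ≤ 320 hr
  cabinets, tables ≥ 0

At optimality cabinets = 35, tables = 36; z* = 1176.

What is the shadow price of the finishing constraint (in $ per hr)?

Check each constraint at x*: carpentry 107/107 (tight); finishing 320/320 (tight).
From A_Bᵀ y = c: 1·y_carpentry + 4·y_finishing = 12; 2·y_carpentry + 5·y_finishing = 21.
This yields shadow prices y_carpentry = 8, y_finishing = 1.
Shadow price of finishing = 1.

1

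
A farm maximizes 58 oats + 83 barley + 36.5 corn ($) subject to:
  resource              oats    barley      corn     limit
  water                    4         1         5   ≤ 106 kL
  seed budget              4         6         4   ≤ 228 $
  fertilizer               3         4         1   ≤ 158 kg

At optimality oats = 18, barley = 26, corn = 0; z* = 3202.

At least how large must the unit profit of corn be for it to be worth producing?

42

Check each constraint at x*: water 98/106 (slack 8); seed budget 228/228 (tight); fertilizer 158/158 (tight).
By complementary slackness, y = 0 for the non-binding constraint.
Dual feasibility on the basic columns requires 4·y_seed budget + 3·y_fertilizer = 58, 6·y_seed budget + 4·y_fertilizer = 83.
Solving: y_seed budget = 8.5, y_fertilizer = 8.
corn enters the basis when its profit ≥ yᵀa₃ = 8.5·4 + 8·1 = 42.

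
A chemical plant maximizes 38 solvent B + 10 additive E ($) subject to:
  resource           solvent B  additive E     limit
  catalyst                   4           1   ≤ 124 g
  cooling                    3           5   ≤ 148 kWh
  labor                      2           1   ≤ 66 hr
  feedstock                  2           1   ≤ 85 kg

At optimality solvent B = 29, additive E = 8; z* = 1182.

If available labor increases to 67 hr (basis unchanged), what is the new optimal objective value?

Binding: catalyst and labor. Non-binding: cooling (21 unused), feedstock (19 unused).
By complementary slackness, y = 0 for the non-binding constraints.
From A_Bᵀ y = c: 4·y_catalyst + 2·y_labor = 38; 1·y_catalyst + 1·y_labor = 10.
→ y_catalyst = 9 and y_labor = 1.
Δz = y_labor·Δb = 1 × (1) = 1, so new z* = 1182 + 1 = 1183.

1183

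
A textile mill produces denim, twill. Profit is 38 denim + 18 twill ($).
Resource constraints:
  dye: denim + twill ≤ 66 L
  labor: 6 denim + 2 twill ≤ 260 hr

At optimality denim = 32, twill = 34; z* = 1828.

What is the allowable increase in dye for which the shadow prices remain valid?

64

Binding constraints: dye, labor. The basis is B = [[1,1],[6,2]] with det -4.
Per unit increase in dye, x* moves by d = (-0.5, 1.5).
The basis stays optimal until denim reaches 0; allowable increase = 64 L.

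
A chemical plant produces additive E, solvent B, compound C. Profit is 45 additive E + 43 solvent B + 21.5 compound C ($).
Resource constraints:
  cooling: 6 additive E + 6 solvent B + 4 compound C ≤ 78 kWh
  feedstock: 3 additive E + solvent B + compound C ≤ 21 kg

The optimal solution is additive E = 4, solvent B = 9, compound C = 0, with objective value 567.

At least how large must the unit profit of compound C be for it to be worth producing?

29

Both cooling and feedstock are binding at x*.
The binding rows give the dual system: 6·y_cooling + 3·y_feedstock = 45 and 6·y_cooling + 1·y_feedstock = 43.
This yields shadow prices y_cooling = 7, y_feedstock = 1.
compound C enters the basis when its profit ≥ yᵀa₃ = 7·4 + 1·1 = 29.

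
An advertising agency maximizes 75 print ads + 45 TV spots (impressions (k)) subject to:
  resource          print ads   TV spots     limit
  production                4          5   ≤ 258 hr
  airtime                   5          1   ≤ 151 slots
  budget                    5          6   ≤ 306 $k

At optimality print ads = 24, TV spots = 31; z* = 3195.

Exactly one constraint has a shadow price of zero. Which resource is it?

production: 251/258 (slack 7)
airtime: 151/151 (binding)
budget: 306/306 (binding)
By complementary slackness, a constraint with positive slack has shadow price 0 → production.

production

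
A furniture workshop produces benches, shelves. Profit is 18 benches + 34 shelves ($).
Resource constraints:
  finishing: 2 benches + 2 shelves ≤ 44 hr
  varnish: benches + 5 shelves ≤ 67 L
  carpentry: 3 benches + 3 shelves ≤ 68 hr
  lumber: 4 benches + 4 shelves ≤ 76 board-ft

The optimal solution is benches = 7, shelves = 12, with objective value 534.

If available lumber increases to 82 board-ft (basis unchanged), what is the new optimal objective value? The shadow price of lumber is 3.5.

Δb = 6, so new z* = 534 + (3.5)·(6) = 534 + 21 = 555.

555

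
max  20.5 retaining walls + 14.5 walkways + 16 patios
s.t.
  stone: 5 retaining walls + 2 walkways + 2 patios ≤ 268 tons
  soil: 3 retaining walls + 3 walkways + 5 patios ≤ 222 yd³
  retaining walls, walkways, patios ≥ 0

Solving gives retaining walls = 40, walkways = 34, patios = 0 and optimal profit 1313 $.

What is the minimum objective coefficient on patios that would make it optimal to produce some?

Check each constraint at x*: stone 268/268 (tight); soil 222/222 (tight).
From A_Bᵀ y = c: 5·y_stone + 3·y_soil = 20.5; 2·y_stone + 3·y_soil = 14.5.
Solving: y_stone = 2, y_soil = 3.5.
patios enters the basis when its profit ≥ yᵀa₃ = 2·2 + 3.5·5 = 21.5.

21.5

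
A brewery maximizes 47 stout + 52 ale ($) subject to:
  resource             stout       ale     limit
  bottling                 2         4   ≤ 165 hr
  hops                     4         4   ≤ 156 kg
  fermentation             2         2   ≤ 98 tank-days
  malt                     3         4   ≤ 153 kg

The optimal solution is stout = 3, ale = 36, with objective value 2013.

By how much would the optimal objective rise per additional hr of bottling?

Check each constraint at x*: bottling 150/165 (slack 15); hops 156/156 (tight); fermentation 78/98 (slack 20); malt 153/153 (tight).
By complementary slackness, y = 0 for the non-binding constraints.
Dual feasibility on the basic columns requires 4·y_hops + 3·y_malt = 47, 4·y_hops + 4·y_malt = 52.
This yields shadow prices y_hops = 8, y_malt = 5.
Shadow price of bottling = 0.

0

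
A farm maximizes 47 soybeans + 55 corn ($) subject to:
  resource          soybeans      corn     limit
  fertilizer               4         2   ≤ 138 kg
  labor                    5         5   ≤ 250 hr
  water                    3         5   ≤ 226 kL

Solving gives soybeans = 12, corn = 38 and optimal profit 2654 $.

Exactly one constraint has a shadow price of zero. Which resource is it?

fertilizer: 124/138 (slack 14)
labor: 250/250 (binding)
water: 226/226 (binding)
By complementary slackness, a constraint with positive slack has shadow price 0 → fertilizer.

fertilizer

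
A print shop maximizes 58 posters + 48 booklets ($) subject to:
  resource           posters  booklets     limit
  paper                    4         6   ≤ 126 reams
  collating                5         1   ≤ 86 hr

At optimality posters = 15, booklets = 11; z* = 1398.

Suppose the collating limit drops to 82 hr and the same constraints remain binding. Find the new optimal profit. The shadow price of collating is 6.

1374

Δb = -4, so new z* = 1398 + (6)·(-4) = 1398 − 24 = 1374.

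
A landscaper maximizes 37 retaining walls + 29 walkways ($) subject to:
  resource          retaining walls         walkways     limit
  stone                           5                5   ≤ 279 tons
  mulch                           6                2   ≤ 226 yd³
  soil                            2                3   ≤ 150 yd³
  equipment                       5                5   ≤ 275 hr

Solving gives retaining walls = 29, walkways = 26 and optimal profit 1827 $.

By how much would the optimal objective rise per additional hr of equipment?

5

Binding: mulch and equipment. Non-binding: stone (4 unused), soil (14 unused).
By complementary slackness, y = 0 for the non-binding constraints.
From A_Bᵀ y = c: 6·y_mulch + 5·y_equipment = 37; 2·y_mulch + 5·y_equipment = 29.
→ y_mulch = 2 and y_equipment = 5.
Shadow price of equipment = 5.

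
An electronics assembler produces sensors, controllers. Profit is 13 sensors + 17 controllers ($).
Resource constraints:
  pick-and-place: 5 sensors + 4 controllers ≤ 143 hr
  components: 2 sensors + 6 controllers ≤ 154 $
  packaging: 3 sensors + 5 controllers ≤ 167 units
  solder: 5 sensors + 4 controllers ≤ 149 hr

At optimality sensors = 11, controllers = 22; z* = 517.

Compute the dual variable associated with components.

Binding: pick-and-place and components. Non-binding: packaging (24 unused), solder (6 unused).
By complementary slackness, y = 0 for the non-binding constraints.
Dual feasibility on the basic columns requires 5·y_pick-and-place + 2·y_components = 13, 4·y_pick-and-place + 6·y_components = 17.
→ y_pick-and-place = 2 and y_components = 1.5.
Shadow price of components = 1.5.

1.5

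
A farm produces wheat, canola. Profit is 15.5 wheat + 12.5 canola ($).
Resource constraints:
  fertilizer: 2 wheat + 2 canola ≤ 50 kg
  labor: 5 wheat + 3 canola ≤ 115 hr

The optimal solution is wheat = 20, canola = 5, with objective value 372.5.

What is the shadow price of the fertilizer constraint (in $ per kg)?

4

At the optimum: fertilizer uses 50 of 50 (binding); labor uses 115 of 115 (binding).
From A_Bᵀ y = c: 2·y_fertilizer + 5·y_labor = 15.5; 2·y_fertilizer + 3·y_labor = 12.5.
This yields shadow prices y_fertilizer = 4, y_labor = 1.5.
Shadow price of fertilizer = 4.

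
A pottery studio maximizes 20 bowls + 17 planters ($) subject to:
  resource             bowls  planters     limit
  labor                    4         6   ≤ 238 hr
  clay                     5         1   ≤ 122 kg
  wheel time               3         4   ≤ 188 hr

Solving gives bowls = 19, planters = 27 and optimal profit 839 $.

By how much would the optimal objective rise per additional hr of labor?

2.5

At the optimum: labor uses 238 of 238 (binding); clay uses 122 of 122 (binding); wheel time uses 165 of 188 (slack = 23).
By complementary slackness, y = 0 for the non-binding constraint.
Dual feasibility on the basic columns requires 4·y_labor + 5·y_clay = 20, 6·y_labor + 1·y_clay = 17.
This yields shadow prices y_labor = 2.5, y_clay = 2.
Shadow price of labor = 2.5.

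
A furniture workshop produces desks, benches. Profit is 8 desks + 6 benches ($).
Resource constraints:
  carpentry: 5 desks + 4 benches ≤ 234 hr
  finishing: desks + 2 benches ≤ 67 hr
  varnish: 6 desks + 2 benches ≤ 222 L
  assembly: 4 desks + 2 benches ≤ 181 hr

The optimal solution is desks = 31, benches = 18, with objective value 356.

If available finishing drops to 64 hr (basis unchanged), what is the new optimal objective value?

Binding: finishing and varnish. Non-binding: carpentry (7 unused), assembly (21 unused).
By complementary slackness, y = 0 for the non-binding constraints.
Dual feasibility on the basic columns requires 1·y_finishing + 6·y_varnish = 8, 2·y_finishing + 2·y_varnish = 6.
→ y_finishing = 2 and y_varnish = 1.
Δz = y_finishing·Δb = 2 × (-3) = -6, so new z* = 356 − 6 = 350.

350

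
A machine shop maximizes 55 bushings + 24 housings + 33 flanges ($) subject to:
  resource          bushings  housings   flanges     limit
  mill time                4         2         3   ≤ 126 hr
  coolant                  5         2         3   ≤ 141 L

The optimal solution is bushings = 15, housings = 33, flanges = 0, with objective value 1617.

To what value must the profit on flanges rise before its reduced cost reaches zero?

At the optimum: mill time uses 126 of 126 (binding); coolant uses 141 of 141 (binding).
From A_Bᵀ y = c: 4·y_mill time + 5·y_coolant = 55; 2·y_mill time + 2·y_coolant = 24.
→ y_mill time = 5 and y_coolant = 7.
flanges enters the basis when its profit ≥ yᵀa₃ = 5·3 + 7·3 = 36.

36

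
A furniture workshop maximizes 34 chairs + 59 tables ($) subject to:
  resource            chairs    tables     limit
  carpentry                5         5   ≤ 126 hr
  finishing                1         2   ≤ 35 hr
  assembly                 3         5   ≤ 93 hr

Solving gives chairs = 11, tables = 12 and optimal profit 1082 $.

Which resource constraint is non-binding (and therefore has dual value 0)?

carpentry

carpentry: 115/126 (slack 11)
finishing: 35/35 (binding)
assembly: 93/93 (binding)
By complementary slackness, a constraint with positive slack has shadow price 0 → carpentry.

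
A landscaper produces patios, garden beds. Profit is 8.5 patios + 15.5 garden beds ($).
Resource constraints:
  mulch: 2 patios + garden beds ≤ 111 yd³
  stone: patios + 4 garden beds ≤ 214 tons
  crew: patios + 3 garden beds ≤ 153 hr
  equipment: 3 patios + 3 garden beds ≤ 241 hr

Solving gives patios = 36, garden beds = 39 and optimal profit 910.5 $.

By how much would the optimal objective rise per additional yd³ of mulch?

At the optimum: mulch uses 111 of 111 (binding); stone uses 192 of 214 (slack = 22); crew uses 153 of 153 (binding); equipment uses 225 of 241 (slack = 16).
By complementary slackness, y = 0 for the non-binding constraints.
From A_Bᵀ y = c: 2·y_mulch + 1·y_crew = 8.5; 1·y_mulch + 3·y_crew = 15.5.
Solving: y_mulch = 2, y_crew = 4.5.
Shadow price of mulch = 2.

2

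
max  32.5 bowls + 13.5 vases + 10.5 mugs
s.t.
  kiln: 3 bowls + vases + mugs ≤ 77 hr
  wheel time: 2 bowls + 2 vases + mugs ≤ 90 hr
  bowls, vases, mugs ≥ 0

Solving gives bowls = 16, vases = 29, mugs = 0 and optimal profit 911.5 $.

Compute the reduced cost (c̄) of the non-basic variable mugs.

At the optimum: kiln uses 77 of 77 (binding); wheel time uses 90 of 90 (binding).
The binding rows give the dual system: 3·y_kiln + 2·y_wheel time = 32.5 and 1·y_kiln + 2·y_wheel time = 13.5.
→ y_kiln = 9.5 and y_wheel time = 2.
Reduced cost of mugs: c₃ − yᵀa₃ = 10.5 − (9.5·1 + 2·1) = 10.5 − 11.5 = -1.

-1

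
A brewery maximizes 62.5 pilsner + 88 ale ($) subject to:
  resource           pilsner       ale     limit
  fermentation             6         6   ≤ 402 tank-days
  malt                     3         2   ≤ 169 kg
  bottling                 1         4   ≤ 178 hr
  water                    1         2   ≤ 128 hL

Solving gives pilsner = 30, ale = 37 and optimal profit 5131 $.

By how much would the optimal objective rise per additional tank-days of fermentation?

At the optimum: fermentation uses 402 of 402 (binding); malt uses 164 of 169 (slack = 5); bottling uses 178 of 178 (binding); water uses 104 of 128 (slack = 24).
Slack constraints have shadow price 0 (complementary slackness).
From A_Bᵀ y = c: 6·y_fermentation + 1·y_bottling = 62.5; 6·y_fermentation + 4·y_bottling = 88.
→ y_fermentation = 9 and y_bottling = 8.5.
Shadow price of fermentation = 9.

9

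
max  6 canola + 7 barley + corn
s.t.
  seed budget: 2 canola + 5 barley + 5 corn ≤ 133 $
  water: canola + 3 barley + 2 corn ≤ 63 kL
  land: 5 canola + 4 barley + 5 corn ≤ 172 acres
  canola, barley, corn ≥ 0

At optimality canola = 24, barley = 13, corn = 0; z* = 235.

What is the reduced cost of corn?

-6

At the optimum: seed budget uses 113 of 133 (slack = 20); water uses 63 of 63 (binding); land uses 172 of 172 (binding).
Since seed budget is not tight, its dual is 0.
The binding rows give the dual system: 1·y_water + 5·y_land = 6 and 3·y_water + 4·y_land = 7.
→ y_water = 1 and y_land = 1.
Reduced cost of corn: c₃ − yᵀa₃ = 1 − (1·2 + 1·5) = 1 − 7 = -6.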